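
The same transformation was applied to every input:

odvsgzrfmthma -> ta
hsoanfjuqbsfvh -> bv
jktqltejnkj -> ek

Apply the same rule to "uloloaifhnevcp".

nc

Each output is the input with this applied: keep one character in every 3, starting at position 1 (positions 1st, 4th, 7th, ...), then keep only the last 2 characters.
Starting from "uloloaifhnevcp": after the first operation, "ulinc"; after the second, "nc".
(Check on "jktqltejnkj": → "jqek" → "ek" ✓)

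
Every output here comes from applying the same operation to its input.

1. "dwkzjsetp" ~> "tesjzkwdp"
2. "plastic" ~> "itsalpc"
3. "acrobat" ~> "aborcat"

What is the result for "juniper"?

The rule is to reverse the string, then move the first character to the end.
On "juniper": the first step gives "repinuj", and the second then gives "epinujr".
(Check on "plastic": → "citsalp" → "itsalpc" ✓)

epinujr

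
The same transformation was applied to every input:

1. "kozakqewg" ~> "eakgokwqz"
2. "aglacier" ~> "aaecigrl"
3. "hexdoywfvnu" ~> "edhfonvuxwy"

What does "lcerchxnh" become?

What's happening: sort the characters into alphabetical order, then swap each adjacent pair of characters (1↔2, 3↔4, ...).
Working it through for "lcerchxnh": intermediate "ccehhlnrx", final "cchelhrnx".
(Check on "kozakqewg": → "aegkkoqwz" → "eakgokwqz" ✓)

cchelhrnx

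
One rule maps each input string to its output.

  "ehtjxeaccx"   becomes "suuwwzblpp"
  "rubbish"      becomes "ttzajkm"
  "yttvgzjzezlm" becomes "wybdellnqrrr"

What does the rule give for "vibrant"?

stafjln

Each output is the input with this applied: sort the characters into alphabetical order, then shift every letter 8 places backward in the alphabet (wrapping around).
For "vibrant", step one produces "abinrtv"; step two turns that into "stafjln".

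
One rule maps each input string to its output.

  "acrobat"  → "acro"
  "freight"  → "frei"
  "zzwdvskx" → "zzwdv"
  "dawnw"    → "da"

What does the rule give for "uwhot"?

Looking at the pairs, the operation is to delete the last 3 characters.
On "uwhot" that produces "uw".

uw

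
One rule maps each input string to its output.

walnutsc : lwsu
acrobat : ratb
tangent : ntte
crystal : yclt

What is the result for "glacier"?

Each output is the input with this applied: keep every other character starting from the first (positions 1st, 3rd, 5th, ...), then swap each adjacent pair of characters (1↔2, 3↔4, ...).
Applying both steps to "glacier": "gair", then "agri".
(Check on "crystal": → "cytl" → "yclt" ✓)

agri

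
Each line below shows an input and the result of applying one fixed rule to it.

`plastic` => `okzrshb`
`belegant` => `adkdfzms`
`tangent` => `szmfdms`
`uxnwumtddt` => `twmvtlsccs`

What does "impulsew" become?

hlotkrdv

The pattern: shift every letter 1 place backward in the alphabet (wrapping around).
So "impulsew" becomes "hlotkrdv".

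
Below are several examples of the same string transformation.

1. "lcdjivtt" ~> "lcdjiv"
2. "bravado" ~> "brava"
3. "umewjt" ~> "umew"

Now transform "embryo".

The transformation: delete the last 2 characters.
On "embryo" that produces "embr".

embr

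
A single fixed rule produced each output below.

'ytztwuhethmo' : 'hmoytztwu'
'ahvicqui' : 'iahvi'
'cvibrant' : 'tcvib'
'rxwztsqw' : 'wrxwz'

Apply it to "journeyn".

Looking at the pairs, the operation is to swap the front and back halves of the string, then delete the first 3 characters.
Working it through for "journeyn": intermediate "neynjour", final "njour".

njour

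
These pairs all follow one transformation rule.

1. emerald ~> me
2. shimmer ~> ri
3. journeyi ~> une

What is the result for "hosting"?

si

Rule — sort the characters into reverse alphabetical order, then keep one character in every 3, starting at position 2 (positions 2nd, 5th, 8th, ...).
For "hosting", step one produces "tsonihg"; step two turns that into "si".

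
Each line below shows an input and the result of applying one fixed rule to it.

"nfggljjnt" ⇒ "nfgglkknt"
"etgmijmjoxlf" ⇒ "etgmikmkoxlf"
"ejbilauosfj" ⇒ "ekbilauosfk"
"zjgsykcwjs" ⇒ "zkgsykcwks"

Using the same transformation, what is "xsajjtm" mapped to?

What's happening: replace every "j" with "k".
Doing the same to "xsajjtm": "xsakktm".

xsakktm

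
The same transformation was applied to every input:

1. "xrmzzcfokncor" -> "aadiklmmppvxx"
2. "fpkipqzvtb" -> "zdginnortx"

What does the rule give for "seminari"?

ycggklpq

In each case the input is transformed by: sort the characters into alphabetical order, then shift every letter 2 places backward in the alphabet (wrapping around).
Working it through for "seminari": intermediate "aeiimnrs", final "ycggklpq".
(Check on "fpkipqzvtb": → "bfikppqtvz" → "zdginnortx" ✓)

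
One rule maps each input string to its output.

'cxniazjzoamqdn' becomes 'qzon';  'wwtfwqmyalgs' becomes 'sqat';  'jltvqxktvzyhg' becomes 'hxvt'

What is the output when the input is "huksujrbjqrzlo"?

zjjk

The rule is to keep one character in every 3, starting at position 3 (positions 3rd, 6th, 9th, ...), then swap the first and last characters.
Applying both steps to "huksujrbjqrzlo": "kjjz", then "zjjk".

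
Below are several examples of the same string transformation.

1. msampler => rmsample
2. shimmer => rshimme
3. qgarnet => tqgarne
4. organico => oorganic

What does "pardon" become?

Looking at the pairs, the operation is to move the last character to the front.
Applying that to "pardon" gives "npardo".

npardo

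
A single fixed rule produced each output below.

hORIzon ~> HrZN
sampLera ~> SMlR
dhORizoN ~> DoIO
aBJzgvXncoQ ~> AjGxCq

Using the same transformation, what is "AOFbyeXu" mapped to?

afYx

The pattern: flip the case of every letter, then keep every other character starting from the first (positions 1st, 3rd, 5th, ...).
Working it through for "AOFbyeXu": intermediate "aofBYExU", final "afYx".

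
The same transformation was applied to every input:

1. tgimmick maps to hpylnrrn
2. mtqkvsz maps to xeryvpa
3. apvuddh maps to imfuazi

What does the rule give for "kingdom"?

trpnsli

In each case the input is transformed by: shift every letter 5 places forward in the alphabet (wrapping around), then move the last 2 characters to the front (rotate right by 2).
Applying both steps to "kingdom": "pnslitr", then "trpnsli".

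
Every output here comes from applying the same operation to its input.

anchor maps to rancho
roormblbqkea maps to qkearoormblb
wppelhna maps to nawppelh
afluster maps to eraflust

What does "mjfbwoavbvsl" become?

Looking at the pairs, the operation is to swap the front and back halves of the string, then move the first 2 characters to the end (rotate left by 2).
On "mjfbwoavbvsl": the first step gives "avbvslmjfbwo", and the second then gives "bvslmjfbwoav".

bvslmjfbwoav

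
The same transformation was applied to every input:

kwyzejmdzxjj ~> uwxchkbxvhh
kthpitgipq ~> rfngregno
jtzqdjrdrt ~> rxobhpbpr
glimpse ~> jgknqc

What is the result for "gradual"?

pybsyj

What's happening: delete the first character, then shift every letter 2 places backward in the alphabet (wrapping around).
Working it through for "gradual": intermediate "radual", final "pybsyj".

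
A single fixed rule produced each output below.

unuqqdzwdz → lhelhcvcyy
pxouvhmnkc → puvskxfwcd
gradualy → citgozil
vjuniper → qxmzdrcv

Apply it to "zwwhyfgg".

Looking at the pairs, the operation is to swap the front and back halves of the string, then shift every letter 8 places forward in the alphabet (wrapping around).
On "zwwhyfgg": the first step gives "yfggzwwh", and the second then gives "gnooheep".

gnooheep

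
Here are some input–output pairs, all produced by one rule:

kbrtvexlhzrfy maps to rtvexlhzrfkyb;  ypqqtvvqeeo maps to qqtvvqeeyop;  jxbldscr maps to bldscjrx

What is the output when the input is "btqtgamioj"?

The pattern: swap the first and last characters, then move the first 2 characters to the end (rotate left by 2).
For "btqtgamioj", step one produces "jtqtgamiob"; step two turns that into "qtgamiobjt".

qtgamiobjt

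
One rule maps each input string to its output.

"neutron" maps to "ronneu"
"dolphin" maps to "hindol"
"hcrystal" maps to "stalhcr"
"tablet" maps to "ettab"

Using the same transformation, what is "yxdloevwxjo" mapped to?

oevwxjoyxd

Looking at the pairs, the operation is to move the first 3 characters to the end (rotate left by 3), then delete the first character.
Starting from "yxdloevwxjo": after the first operation, "loevwxjoyxd"; after the second, "oevwxjoyxd".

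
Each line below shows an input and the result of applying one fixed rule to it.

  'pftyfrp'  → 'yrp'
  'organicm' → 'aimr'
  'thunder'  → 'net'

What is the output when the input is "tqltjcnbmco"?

tcbct

The transformation: move the first 2 characters to the end (rotate left by 2), then keep every other character starting from the second (positions 2nd, 4th, 6th, ...).
On "tqltjcnbmco": the first step gives "ltjcnbmcotq", and the second then gives "tcbct".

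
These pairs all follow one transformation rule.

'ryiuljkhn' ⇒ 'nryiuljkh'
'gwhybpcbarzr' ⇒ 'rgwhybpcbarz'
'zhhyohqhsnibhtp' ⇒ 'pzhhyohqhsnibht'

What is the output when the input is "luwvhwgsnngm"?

Rule — move the last character to the front.
For "luwvhwgsnngm" the result is "mluwvhwgsnng".

mluwvhwgsnng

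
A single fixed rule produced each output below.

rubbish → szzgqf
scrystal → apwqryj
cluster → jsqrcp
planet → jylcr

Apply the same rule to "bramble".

pykzjc

Rule — delete the first character, then shift every letter 2 places backward in the alphabet (wrapping around).
For "bramble" the result is "pykzjc".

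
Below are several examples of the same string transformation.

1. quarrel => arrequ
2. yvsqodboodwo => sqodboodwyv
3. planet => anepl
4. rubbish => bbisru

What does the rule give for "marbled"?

rblema

What's happening: delete the last character, then move the first 2 characters to the end (rotate left by 2).
On "marbled": the first step gives "marble", and the second then gives "rblema".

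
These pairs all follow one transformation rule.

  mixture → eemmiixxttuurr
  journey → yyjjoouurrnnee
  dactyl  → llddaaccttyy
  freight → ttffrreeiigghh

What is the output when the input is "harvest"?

In each case the input is transformed by: move the last character to the front, then double every character.
Working it through for "harvest": intermediate "tharves", final "tthhaarrvveess".
(Check on "dactyl": → "ldacty" → "llddaaccttyy" ✓)

tthhaarrvveess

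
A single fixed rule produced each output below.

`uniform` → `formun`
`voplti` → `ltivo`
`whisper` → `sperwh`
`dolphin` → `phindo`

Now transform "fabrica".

ricafa

Each output is the input with this applied: move the first 3 characters to the end (rotate left by 3), then delete the last character.
For "fabrica", step one produces "ricafab"; step two turns that into "ricafa".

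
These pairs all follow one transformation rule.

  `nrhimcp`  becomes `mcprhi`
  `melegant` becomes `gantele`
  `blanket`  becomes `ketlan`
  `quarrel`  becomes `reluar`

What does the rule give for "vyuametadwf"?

metadwfyua

Each output is the input with this applied: delete the first character, then move the first 3 characters to the end (rotate left by 3).
"vyuametadwf" → "yuametadwf" → "metadwfyua".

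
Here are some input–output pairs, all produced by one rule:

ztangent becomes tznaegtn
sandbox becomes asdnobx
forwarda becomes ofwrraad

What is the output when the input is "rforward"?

frroawdr

Rule — swap each adjacent pair of characters (1↔2, 3↔4, ...).
"rforward" → "frroawdr".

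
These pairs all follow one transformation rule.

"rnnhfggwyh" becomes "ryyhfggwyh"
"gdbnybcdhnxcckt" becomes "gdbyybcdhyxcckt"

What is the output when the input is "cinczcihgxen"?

ciyczcihgxey

The transformation: replace every "n" with "y".
Doing the same to "cinczcihgxen": "ciyczcihgxey".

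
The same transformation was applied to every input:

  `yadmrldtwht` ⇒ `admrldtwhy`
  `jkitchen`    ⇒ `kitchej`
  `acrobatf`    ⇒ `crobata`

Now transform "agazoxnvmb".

gazoxnvma

What's happening: delete the last character, then move the first character to the end.
Working it through for "agazoxnvmb": intermediate "agazoxnvm", final "gazoxnvma".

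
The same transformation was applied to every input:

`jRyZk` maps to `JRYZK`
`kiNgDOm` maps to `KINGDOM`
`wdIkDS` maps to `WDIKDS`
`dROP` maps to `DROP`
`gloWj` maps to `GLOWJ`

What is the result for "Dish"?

DISH

In each case the input is transformed by: convert every letter to uppercase.
Applying that to "Dish" gives "DISH".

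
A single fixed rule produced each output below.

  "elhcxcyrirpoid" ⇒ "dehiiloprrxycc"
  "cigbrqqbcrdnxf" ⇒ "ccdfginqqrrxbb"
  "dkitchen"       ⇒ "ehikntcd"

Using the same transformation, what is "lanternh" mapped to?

Each output is the input with this applied: sort the characters into alphabetical order, then move the first 2 characters to the end (rotate left by 2).
Applying that to "lanternh" gives "hlnnrtae".

hlnnrtae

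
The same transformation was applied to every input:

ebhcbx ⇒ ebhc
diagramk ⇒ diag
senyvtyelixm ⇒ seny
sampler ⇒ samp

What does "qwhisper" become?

qwhi

Each output is the input with this applied: keep only the first 4 characters.
Doing the same to "qwhisper": "qwhi".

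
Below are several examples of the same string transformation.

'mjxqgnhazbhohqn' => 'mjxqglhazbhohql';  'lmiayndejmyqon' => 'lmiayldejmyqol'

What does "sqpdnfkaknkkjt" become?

In each case the input is transformed by: replace every "n" with "l".
For "sqpdnfkaknkkjt" the result is "sqpdlfkaklkkjt".

sqpdlfkaklkkjt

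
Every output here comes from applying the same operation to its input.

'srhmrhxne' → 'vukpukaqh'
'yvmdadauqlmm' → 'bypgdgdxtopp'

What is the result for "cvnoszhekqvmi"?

The rule is to shift every letter 3 places forward in the alphabet (wrapping around).
For "cvnoszhekqvmi" the result is "fyqrvckhntypl".

fyqrvckhntypl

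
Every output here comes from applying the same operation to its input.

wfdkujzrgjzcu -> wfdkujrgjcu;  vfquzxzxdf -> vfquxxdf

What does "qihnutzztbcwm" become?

The pattern: remove every "z".
On "qihnutzztbcwm" that produces "qihnuttbcwm".

qihnuttbcwm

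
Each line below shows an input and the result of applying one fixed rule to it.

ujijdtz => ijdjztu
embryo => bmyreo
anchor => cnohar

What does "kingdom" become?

The rule is to move the first character to the end, then swap each adjacent pair of characters (1↔2, 3↔4, ...).
Applying both steps to "kingdom": "ingdomk", then "nidgmok".

nidgmok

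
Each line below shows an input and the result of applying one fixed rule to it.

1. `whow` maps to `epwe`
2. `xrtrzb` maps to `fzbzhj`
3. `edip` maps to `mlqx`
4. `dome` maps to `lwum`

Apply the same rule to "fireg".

The transformation: shift every letter 8 places forward in the alphabet (wrapping around).
On "fireg" that produces "nqzmo".

nqzmo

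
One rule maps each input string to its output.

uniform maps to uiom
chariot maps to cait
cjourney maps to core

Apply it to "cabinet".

cbnt

Looking at the pairs, the operation is to keep every other character starting from the first (positions 1st, 3rd, 5th, ...).
Applying that to "cabinet" gives "cbnt".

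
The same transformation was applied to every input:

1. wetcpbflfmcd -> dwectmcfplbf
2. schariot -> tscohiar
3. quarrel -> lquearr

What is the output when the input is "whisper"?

rwheips

The pattern: swap the first and last characters, then take characters alternately from the front and the back (1st, last, 2nd, 2nd-last, ...).
On "whisper" that produces "rwheips".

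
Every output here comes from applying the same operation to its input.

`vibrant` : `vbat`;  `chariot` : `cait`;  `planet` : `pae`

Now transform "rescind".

rsid

The pattern: keep every other character starting from the first (positions 1st, 3rd, 5th, ...).
For "rescind" the result is "rsid".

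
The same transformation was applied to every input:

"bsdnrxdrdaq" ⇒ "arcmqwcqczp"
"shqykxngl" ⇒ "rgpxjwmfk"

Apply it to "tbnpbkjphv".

The pattern: shift every letter 1 place backward in the alphabet (wrapping around).
So "tbnpbkjphv" becomes "samoajiogu".

samoajiogu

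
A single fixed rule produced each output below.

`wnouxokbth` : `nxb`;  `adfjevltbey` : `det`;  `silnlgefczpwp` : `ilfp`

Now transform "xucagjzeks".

Each output is the input with this applied: delete the last character, then keep one character in every 3, starting at position 2 (positions 2nd, 5th, 8th, ...).
For "xucagjzeks", step one produces "xucagjzek"; step two turns that into "uge".

uge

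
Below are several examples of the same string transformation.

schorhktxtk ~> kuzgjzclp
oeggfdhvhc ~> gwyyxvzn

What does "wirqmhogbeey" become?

Looking at the pairs, the operation is to shift every letter 8 places backward in the alphabet (wrapping around), then delete the last 2 characters.
For "wirqmhogbeey", step one produces "oajiezgytwwq"; step two turns that into "oajiezgytw".

oajiezgytw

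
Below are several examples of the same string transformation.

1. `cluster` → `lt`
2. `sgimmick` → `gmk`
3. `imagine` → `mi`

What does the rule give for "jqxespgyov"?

What's happening: keep one character in every 3, starting at position 2 (positions 2nd, 5th, 8th, ...).
So "jqxespgyov" becomes "qsy".

qsy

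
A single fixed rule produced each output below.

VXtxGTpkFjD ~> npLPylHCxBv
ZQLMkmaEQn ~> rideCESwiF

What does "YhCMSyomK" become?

Each output is the input with this applied: shift every letter 8 places backward in the alphabet (wrapping around), then flip the case of every letter.
For "YhCMSyomK", step one produces "QzUEKqgeC"; step two turns that into "qZuekQGEc".

qZuekQGEc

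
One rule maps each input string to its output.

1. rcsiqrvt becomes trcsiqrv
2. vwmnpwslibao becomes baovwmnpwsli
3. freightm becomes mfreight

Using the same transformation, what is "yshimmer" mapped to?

ryshimme

In each case the input is transformed by: swap the front and back halves of the string, then move the first 3 characters to the end (rotate left by 3).
"yshimmer" → "ryshimme".
(Check on "freightm": → "ghtmfrei" → "mfreight" ✓)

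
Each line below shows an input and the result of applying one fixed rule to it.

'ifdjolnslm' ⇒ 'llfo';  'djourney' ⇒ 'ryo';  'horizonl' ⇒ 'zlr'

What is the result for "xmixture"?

tei

Each output is the input with this applied: swap the front and back halves of the string, then keep one character in every 3, starting at position 1 (positions 1st, 4th, 7th, ...).
On "xmixture": the first step gives "turexmix", and the second then gives "tei".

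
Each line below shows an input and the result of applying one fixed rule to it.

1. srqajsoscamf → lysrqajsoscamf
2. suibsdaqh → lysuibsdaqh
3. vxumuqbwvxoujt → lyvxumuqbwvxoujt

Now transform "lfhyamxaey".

In each case the input is transformed by: prepend "ly".
So "lfhyamxaey" becomes "lylfhyamxaey".

lylfhyamxaey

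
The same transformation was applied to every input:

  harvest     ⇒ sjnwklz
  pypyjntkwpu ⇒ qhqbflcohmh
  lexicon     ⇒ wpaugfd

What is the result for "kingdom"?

afyvgec

What's happening: move the first character to the end, then shift every letter 8 places backward in the alphabet (wrapping around).
On "kingdom" that produces "afyvgec".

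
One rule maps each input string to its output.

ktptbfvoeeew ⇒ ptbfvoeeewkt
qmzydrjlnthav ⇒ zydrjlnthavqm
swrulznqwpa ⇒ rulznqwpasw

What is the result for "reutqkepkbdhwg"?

In each case the input is transformed by: move the first 2 characters to the end (rotate left by 2).
Applying that to "reutqkepkbdhwg" gives "utqkepkbdhwgre".

utqkepkbdhwgre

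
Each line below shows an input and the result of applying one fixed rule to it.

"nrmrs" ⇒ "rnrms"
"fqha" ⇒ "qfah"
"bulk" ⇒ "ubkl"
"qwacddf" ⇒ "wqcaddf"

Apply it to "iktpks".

In each case the input is transformed by: swap each adjacent pair of characters (1↔2, 3↔4, ...).
Applying that to "iktpks" gives "kiptsk".

kiptsk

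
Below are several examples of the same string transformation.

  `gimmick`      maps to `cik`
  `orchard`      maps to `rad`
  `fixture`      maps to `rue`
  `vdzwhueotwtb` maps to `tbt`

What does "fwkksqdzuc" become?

dcu

Looking at the pairs, the operation is to swap each adjacent pair of characters (1↔2, 3↔4, ...), then keep only the last 3 characters.
Starting from "fwkksqdzuc": after the first operation, "wfkkqszdcu"; after the second, "dcu".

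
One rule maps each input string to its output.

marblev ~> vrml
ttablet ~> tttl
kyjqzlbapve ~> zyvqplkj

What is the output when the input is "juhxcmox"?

xxuom

The rule is to sort the characters into reverse alphabetical order, then delete the last 3 characters.
Starting from "juhxcmox": after the first operation, "xxuomjhc"; after the second, "xxuom".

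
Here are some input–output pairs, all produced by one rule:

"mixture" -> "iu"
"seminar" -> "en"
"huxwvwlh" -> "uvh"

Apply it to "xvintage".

vte

Rule — keep one character in every 3, starting at position 2 (positions 2nd, 5th, 8th, ...).
Applying that to "xvintage" gives "vte".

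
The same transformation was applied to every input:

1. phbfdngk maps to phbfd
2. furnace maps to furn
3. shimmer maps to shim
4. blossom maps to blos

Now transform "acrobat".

acro

In each case the input is transformed by: delete the last 3 characters.
"acrobat" → "acro".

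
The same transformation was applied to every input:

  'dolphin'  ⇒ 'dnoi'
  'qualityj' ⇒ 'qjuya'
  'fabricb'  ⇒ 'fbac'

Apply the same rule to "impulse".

The pattern: take characters alternately from the front and the back (1st, last, 2nd, 2nd-last, ...), then delete the last 3 characters.
For "impulse", step one produces "iemsplu"; step two turns that into "iems".

iems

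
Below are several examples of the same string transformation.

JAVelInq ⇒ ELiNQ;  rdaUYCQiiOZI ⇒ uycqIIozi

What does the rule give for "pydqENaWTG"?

In each case the input is transformed by: flip the case of every letter, then delete the first 3 characters.
"pydqENaWTG" → "PYDQenAwtg" → "QenAwtg".

QenAwtg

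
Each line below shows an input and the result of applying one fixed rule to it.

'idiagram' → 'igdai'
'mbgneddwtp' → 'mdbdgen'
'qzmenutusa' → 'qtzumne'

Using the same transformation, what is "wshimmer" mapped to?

wmsih

The pattern: delete the last 3 characters, then take characters alternately from the front and the back (1st, last, 2nd, 2nd-last, ...).
"wshimmer" → "wshim" → "wmsih".
(Check on "mbgneddwtp": → "mbgnedd" → "mdbdgen" ✓)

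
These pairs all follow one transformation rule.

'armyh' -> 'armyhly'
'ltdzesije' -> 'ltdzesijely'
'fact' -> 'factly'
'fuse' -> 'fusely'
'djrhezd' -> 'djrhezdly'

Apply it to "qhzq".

In each case the input is transformed by: append "ly".
For "qhzq" the result is "qhzqly".

qhzqly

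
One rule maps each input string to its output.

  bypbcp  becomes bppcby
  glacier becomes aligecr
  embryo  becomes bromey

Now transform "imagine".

amiigen

Rule — sort the characters into reverse alphabetical order, then swap the first and last characters.
For "imagine", step one produces "nmiigea"; step two turns that into "amiigen".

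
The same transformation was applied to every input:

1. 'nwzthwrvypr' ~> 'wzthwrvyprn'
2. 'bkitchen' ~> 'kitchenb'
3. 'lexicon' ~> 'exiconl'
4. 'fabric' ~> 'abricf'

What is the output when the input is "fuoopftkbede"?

uoopftkbedef

Rule — move the first character to the end.
On "fuoopftkbede" that produces "uoopftkbedef".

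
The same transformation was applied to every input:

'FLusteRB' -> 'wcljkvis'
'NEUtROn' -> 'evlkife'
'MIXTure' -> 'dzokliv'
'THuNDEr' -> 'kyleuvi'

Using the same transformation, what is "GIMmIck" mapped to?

Each output is the input with this applied: shift every letter 9 places backward in the alphabet (wrapping around), then convert every letter to lowercase.
On "GIMmIck": the first step gives "XZDdZtb", and the second then gives "xzddztb".

xzddztb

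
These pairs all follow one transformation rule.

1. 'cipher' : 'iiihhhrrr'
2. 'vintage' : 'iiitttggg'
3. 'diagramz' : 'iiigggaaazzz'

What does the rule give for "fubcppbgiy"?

uuucccpppgggyyy

The transformation: keep every other character starting from the second (positions 2nd, 4th, 6th, ...), then repeat every character 3 times.
Starting from "fubcppbgiy": after the first operation, "ucpgy"; after the second, "uuucccpppgggyyy".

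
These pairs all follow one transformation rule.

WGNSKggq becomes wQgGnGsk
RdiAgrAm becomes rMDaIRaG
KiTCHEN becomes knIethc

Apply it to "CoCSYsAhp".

Looking at the pairs, the operation is to take characters alternately from the front and the back (1st, last, 2nd, 2nd-last, ...), then flip the case of every letter.
Starting from "CoCSYsAhp": after the first operation, "CpohCASsY"; after the second, "cPOHcasSy".

cPOHcasSy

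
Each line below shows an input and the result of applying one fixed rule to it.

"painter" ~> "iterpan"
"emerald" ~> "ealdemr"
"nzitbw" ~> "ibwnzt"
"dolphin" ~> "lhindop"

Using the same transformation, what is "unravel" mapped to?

Rule — move the first 3 characters to the end (rotate left by 3), then swap the first and last characters.
For "unravel", step one produces "avelunr"; step two turns that into "rveluna".
(Check on "nzitbw": → "tbwnzi" → "ibwnzt" ✓)

rveluna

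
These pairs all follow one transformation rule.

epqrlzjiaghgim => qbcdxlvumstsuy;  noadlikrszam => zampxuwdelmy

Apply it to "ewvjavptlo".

qihvmhbfxa

The transformation: shift every letter 12 places forward in the alphabet (wrapping around).
For "ewvjavptlo" the result is "qihvmhbfxa".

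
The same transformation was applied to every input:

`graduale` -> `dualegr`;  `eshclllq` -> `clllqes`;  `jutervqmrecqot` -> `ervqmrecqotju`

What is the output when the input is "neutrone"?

tronene

What's happening: move the first 3 characters to the end (rotate left by 3), then delete the last character.
On "neutrone": the first step gives "troneneu", and the second then gives "tronene".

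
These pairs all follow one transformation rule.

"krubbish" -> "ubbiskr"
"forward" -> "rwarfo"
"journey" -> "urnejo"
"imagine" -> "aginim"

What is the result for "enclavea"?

The pattern: delete the last character, then move the first 2 characters to the end (rotate left by 2).
For "enclavea", step one produces "enclave"; step two turns that into "claveen".

claveen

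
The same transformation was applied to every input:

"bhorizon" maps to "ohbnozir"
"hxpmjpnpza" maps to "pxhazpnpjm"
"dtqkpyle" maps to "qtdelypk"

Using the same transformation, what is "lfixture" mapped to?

Looking at the pairs, the operation is to move the first 3 characters to the end (rotate left by 3), then reverse the string.
"lfixture" → "xturelfi" → "iflerutx".

iflerutx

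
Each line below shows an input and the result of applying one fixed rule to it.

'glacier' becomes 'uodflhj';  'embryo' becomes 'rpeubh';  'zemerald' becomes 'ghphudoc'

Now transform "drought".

wurxjkg

What's happening: shift every letter 3 places forward in the alphabet (wrapping around), then swap the first and last characters.
Starting from "drought": after the first operation, "gurxjkw"; after the second, "wurxjkg".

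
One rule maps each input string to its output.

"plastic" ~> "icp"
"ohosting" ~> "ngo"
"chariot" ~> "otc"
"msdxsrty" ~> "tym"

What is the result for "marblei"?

Rule — move the first character to the end, then keep only the last 3 characters.
Starting from "marblei": after the first operation, "arbleim"; after the second, "eim".

eim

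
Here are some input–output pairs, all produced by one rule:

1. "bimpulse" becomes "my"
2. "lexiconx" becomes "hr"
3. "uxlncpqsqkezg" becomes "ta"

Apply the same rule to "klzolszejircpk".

je

Each output is the input with this applied: shift every letter 6 places backward in the alphabet (wrapping around), then keep only the last 2 characters.
"klzolszejircpk" → "eftifmtydclwje" → "je".
(Check on "lexiconx": → "fyrcwihr" → "hr" ✓)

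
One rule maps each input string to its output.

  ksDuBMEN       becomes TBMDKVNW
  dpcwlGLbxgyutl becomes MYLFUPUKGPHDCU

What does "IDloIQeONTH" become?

The rule is to shift every letter 9 places forward in the alphabet (wrapping around), then convert every letter to uppercase.
For "IDloIQeONTH", step one produces "RMuxRZnXWCQ"; step two turns that into "RMUXRZNXWCQ".

RMUXRZNXWCQ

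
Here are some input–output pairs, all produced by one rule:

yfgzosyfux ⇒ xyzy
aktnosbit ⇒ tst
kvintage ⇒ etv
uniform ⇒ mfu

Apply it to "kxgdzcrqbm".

mrdk

The transformation: reverse the string, then keep one character in every 3, starting at position 1 (positions 1st, 4th, 7th, ...).
Working it through for "kxgdzcrqbm": intermediate "mbqrczdgxk", final "mrdk".
(Check on "kvintage": → "egatnivk" → "etv" ✓)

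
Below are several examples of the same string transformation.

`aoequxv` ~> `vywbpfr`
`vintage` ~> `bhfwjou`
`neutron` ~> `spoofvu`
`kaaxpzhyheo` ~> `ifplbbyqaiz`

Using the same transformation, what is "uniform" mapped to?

What's happening: move the last 3 characters to the front (rotate right by 3), then shift every letter 1 place forward in the alphabet (wrapping around).
For "uniform", step one produces "ormunif"; step two turns that into "psnvojg".

psnvojg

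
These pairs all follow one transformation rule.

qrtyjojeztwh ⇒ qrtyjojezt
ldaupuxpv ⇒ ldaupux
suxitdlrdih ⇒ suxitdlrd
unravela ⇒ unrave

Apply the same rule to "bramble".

bramb

The pattern: delete the last 2 characters.
Applying that to "bramble" gives "bramb".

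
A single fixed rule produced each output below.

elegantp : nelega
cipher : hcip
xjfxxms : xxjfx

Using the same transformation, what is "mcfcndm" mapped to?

Rule — delete the last 2 characters, then move the last character to the front.
Doing the same to "mcfcndm": "nmcfc".

nmcfc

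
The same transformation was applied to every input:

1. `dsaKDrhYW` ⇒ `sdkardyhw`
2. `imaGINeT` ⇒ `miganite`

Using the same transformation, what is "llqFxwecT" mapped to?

Looking at the pairs, the operation is to swap each adjacent pair of characters (1↔2, 3↔4, ...), then convert every letter to lowercase.
"llqFxwecT" → "llfqwxcet".

llfqwxcet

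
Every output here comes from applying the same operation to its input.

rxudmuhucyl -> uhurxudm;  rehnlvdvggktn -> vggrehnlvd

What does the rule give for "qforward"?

orwqf

The transformation: delete the last 3 characters, then move the last 3 characters to the front (rotate right by 3).
On "qforward" that produces "orwqf".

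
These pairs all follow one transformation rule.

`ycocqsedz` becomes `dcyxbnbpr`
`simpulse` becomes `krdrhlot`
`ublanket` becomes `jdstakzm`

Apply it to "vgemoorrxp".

qwoufdlnnq

Looking at the pairs, the operation is to shift every letter 1 place backward in the alphabet (wrapping around), then move the last 3 characters to the front (rotate right by 3).
Starting from "vgemoorrxp": after the first operation, "ufdlnnqqwo"; after the second, "qwoufdlnnq".
(Check on "ublanket": → "takzmjds" → "jdstakzm" ✓)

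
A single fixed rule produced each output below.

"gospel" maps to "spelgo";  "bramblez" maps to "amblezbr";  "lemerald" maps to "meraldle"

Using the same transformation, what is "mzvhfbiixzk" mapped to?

The rule is to move the first 2 characters to the end (rotate left by 2).
So "mzvhfbiixzk" becomes "vhfbiixzkmz".

vhfbiixzkmz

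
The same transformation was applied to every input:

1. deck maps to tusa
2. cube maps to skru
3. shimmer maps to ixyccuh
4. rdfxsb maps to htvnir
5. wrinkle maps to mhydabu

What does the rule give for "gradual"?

whqtkqb

The transformation: shift every letter 10 places backward in the alphabet (wrapping around).
So "gradual" becomes "whqtkqb".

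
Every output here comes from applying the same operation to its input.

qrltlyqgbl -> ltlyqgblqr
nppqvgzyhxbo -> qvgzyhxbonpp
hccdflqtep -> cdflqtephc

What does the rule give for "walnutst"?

What's happening: move the last 3 characters to the front (rotate right by 3), then swap the front and back halves of the string.
"walnutst" → "tstwalnu" → "alnutstw".
(Check on "qrltlyqgbl": → "gblqrltlyq" → "ltlyqgblqr" ✓)

alnutstw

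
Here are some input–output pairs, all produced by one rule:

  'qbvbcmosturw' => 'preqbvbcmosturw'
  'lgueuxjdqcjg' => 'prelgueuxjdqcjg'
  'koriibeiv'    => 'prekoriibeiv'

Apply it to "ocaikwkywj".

preocaikwkywj

The transformation: prepend "pre".
On "ocaikwkywj" that produces "preocaikwkywj".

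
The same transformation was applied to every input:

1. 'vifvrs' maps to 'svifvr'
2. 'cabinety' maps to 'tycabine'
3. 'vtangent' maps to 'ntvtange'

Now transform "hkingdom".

In each case the input is transformed by: move the first 2 characters to the end (rotate left by 2), then swap the front and back halves of the string.
Applying that to "hkingdom" gives "omhkingd".

omhkingd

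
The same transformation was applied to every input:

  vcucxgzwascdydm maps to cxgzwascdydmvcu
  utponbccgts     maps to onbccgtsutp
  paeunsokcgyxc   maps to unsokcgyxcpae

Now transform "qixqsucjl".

In each case the input is transformed by: move the first 3 characters to the end (rotate left by 3).
For "qixqsucjl" the result is "qsucjlqix".

qsucjlqix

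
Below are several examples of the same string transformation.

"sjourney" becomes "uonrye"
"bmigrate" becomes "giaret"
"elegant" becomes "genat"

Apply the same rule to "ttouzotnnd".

uoozntdn

Rule — delete the first 2 characters, then swap each adjacent pair of characters (1↔2, 3↔4, ...).
"ttouzotnnd" → "ouzotnnd" → "uoozntdn".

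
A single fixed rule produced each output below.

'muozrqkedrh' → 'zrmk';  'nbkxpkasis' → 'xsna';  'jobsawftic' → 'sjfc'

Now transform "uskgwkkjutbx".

utkg

The pattern: keep one character in every 3, starting at position 1 (positions 1st, 4th, 7th, ...), then sort the characters into reverse alphabetical order.
Applying both steps to "uskgwkkjutbx": "ugkt", then "utkg".
(Check on "jobsawftic": → "jsfc" → "sjfc" ✓)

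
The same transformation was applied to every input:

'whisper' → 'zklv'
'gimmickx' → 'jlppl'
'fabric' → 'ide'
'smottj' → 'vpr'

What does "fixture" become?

The rule is to delete the last 3 characters, then shift every letter 3 places forward in the alphabet (wrapping around).
Applying both steps to "fixture": "fixt", then "ilaw".
(Check on "fabric": → "fab" → "ide" ✓)

ilaw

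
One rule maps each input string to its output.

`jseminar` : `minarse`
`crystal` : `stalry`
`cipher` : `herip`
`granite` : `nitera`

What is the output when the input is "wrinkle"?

Each output is the input with this applied: delete the first character, then move the first 2 characters to the end (rotate left by 2).
"wrinkle" → "rinkle" → "nkleri".

nkleri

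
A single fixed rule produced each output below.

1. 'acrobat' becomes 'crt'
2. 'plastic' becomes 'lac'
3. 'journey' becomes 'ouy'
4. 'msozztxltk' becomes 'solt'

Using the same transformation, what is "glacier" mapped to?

lar

Each output is the input with this applied: swap each adjacent pair of characters (1↔2, 3↔4, ...), then keep one character in every 3, starting at position 1 (positions 1st, 4th, 7th, ...).
"glacier" → "lgcaeir" → "lar".
(Check on "journey": → "ojrueny" → "ouy" ✓)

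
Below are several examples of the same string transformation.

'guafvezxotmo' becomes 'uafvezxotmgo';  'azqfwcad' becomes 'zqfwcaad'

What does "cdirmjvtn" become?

The transformation: swap the first and last characters, then move the first character to the end.
Applying both steps to "cdirmjvtn": "ndirmjvtc", then "dirmjvtcn".
(Check on "azqfwcad": → "dzqfwcaa" → "zqfwcaad" ✓)

dirmjvtcn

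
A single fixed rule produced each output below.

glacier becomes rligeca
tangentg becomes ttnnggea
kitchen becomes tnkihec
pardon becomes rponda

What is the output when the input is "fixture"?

What's happening: sort the characters into reverse alphabetical order.
Applying that to "fixture" gives "xutrife".

xutrife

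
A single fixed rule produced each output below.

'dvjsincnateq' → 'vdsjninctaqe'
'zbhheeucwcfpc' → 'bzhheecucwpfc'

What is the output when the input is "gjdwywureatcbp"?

In each case the input is transformed by: swap each adjacent pair of characters (1↔2, 3↔4, ...).
Applying that to "gjdwywureatcbp" gives "jgwdwyruaectpb".

jgwdwyruaectpb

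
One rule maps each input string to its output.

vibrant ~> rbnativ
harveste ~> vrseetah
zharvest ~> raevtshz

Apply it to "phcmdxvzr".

Looking at the pairs, the operation is to swap each adjacent pair of characters (1↔2, 3↔4, ...), then move the first 2 characters to the end (rotate left by 2).
For "phcmdxvzr", step one produces "hpmcxdzvr"; step two turns that into "mcxdzvrhp".
(Check on "vibrant": → "ivrbnat" → "rbnativ" ✓)

mcxdzvrhp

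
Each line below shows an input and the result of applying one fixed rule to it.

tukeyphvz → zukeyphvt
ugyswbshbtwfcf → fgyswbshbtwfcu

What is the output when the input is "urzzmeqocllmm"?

mrzzmeqocllmu

The transformation: swap the first and last characters.
For "urzzmeqocllmm" the result is "mrzzmeqocllmu".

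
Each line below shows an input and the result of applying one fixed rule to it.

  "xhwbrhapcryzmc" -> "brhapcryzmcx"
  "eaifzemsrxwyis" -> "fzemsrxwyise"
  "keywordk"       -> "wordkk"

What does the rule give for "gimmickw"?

The transformation: move the first 3 characters to the end (rotate left by 3), then delete the last 2 characters.
Starting from "gimmickw": after the first operation, "mickwgim"; after the second, "mickwg".

mickwg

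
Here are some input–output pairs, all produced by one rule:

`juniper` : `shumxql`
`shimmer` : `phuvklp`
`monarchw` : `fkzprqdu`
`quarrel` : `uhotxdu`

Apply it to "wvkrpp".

usszyn

What's happening: shift every letter 3 places forward in the alphabet (wrapping around), then move the last 3 characters to the front (rotate right by 3).
Starting from "wvkrpp": after the first operation, "zynuss"; after the second, "usszyn".
(Check on "quarrel": → "txduuho" → "uhotxdu" ✓)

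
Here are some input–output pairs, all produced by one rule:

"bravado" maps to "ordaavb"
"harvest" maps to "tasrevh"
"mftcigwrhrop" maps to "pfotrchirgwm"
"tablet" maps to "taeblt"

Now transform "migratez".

ziegtram

In each case the input is transformed by: take characters alternately from the front and the back (1st, last, 2nd, 2nd-last, ...), then move the first character to the end.
Applying both steps to "migratez": "mziegtra", then "ziegtram".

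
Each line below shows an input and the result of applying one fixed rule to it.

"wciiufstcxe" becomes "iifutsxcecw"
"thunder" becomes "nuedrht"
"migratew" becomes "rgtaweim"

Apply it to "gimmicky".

mmciykig

Each output is the input with this applied: swap each adjacent pair of characters (1↔2, 3↔4, ...), then move the first 2 characters to the end (rotate left by 2).
For "gimmicky", step one produces "igmmciyk"; step two turns that into "mmciykig".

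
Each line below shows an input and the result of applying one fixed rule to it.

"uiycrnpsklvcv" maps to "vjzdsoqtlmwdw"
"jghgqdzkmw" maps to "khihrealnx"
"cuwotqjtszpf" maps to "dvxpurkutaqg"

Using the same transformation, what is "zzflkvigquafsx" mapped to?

aagmlwjhrvbgty

Looking at the pairs, the operation is to shift every letter 1 place forward in the alphabet (wrapping around).
Applying that to "zzflkvigquafsx" gives "aagmlwjhrvbgty".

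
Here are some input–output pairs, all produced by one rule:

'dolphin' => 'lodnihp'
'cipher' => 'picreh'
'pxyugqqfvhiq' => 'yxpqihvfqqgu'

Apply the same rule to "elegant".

eletnag

The transformation: reverse the string, then move the last 3 characters to the front (rotate right by 3).
Applying both steps to "elegant": "tnagele", then "eletnag".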